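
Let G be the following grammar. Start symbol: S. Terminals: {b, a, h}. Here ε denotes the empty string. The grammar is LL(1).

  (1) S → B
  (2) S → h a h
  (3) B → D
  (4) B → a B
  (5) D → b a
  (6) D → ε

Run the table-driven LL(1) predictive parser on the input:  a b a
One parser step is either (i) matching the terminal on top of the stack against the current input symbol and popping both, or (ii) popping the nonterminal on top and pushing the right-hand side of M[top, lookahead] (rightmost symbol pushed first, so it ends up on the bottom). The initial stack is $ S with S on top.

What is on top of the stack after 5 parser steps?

b

     Stack  Input    Action
  1  $ S    a b a $  expand S → B
  2  $ B    a b a $  expand B → a B
  3  $ B a  a b a $  match a
  4  $ B    b a $    expand B → D
  5  $ D    b a $    expand D → b a
Stack after step 5: $ a b (top = b).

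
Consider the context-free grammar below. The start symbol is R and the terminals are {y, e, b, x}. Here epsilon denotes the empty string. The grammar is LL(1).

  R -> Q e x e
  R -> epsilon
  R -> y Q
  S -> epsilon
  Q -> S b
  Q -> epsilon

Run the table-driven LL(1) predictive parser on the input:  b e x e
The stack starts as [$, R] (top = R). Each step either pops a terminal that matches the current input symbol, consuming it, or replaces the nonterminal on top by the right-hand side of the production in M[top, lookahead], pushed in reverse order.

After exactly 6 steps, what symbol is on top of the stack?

     Stack        Input      Action
  1  $ R          b e x e $  expand R -> Q e x e
  2  $ e x e Q    b e x e $  expand Q -> S b
  3  $ e x e b S  b e x e $  expand S -> epsilon
  4  $ e x e b    b e x e $  match b
  5  $ e x e      e x e $    match e
  6  $ e x        x e $      match x
Stack after step 6: $ e (top = e).

e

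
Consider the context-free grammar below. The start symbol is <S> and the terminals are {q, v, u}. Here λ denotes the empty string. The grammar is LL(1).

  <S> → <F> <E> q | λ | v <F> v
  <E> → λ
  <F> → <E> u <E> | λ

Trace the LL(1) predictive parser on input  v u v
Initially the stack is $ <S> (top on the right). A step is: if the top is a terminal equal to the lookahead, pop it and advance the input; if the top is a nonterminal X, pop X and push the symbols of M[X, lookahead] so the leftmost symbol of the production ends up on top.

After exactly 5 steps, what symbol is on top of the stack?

<E>

     Stack          Input    Action
  1  $ <S>          v u v $  expand <S> → v <F> v
  2  $ v <F> v      v u v $  match v
  3  $ v <F>        u v $    expand <F> → <E> u <E>
  4  $ v <E> u <E>  u v $    expand <E> → λ
  5  $ v <E> u      u v $    match u
Stack after step 5: $ v <E> (top = <E>).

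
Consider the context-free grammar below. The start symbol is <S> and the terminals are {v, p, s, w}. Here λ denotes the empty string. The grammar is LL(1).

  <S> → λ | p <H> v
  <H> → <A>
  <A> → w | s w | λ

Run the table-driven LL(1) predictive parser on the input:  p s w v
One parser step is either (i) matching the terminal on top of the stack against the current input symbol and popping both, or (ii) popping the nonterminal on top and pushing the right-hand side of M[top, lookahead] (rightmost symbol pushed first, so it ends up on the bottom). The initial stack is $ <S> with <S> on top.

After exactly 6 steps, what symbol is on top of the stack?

v

step 1: stack=$ <S>  input=p s w v $  — expand <S> → p <H> v
step 2: stack=$ v <H> p  input=p s w v $  — match p
step 3: stack=$ v <H>  input=s w v $  — expand <H> → <A>
step 4: stack=$ v <A>  input=s w v $  — expand <A> → s w
step 5: stack=$ v w s  input=s w v $  — match s
step 6: stack=$ v w  input=w v $  — match w
Stack after step 6: $ v (top = v).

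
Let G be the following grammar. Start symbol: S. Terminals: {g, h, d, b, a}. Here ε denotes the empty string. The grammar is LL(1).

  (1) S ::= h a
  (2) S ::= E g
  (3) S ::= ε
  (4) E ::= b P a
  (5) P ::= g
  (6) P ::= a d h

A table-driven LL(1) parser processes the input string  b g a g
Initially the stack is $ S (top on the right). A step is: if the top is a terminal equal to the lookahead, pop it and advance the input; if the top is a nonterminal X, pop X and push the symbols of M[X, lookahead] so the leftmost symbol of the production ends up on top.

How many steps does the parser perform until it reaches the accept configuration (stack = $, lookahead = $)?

7

     Stack      Input      Action
  1  $ S        b g a g $  expand S ::= E g
  2  $ g E      b g a g $  expand E ::= b P a
  3  $ g a P b  b g a g $  match b
  4  $ g a P    g a g $    expand P ::= g
  5  $ g a g    g a g $    match g
  6  $ g a      a g $      match a
  7  $ g        g $        match g
Accept reached after 7 steps.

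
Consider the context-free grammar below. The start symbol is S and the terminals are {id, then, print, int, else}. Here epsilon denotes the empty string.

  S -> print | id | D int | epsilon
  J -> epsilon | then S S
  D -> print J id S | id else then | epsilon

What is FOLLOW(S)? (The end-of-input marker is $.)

{$, id, int, print}

FIRST(J): from J->epsilon we get {epsilon}; from J->then S S we get {then}. So FIRST(J) = {epsilon, then}.
FIRST(D): from D->print J id S we get {print}; from D->id else then we get {id}; from D->epsilon we get {epsilon}. So FIRST(D) = {epsilon, id, print}.
FIRST(S): from S->print we get {print}; from S->id we get {id}; from S->D int we get {id, int, print}; from S->epsilon we get {epsilon}. So FIRST(S) = {epsilon, id, int, print}.
FOLLOW(S) includes $ since S is the start symbol.
FOLLOW(J): in D->print J id S, J is followed by id S with FIRST {id}. Thus FOLLOW(J) = {id}.
FOLLOW(D): in S->D int, D is followed by int with FIRST {int}. Thus FOLLOW(D) = {int}.
FOLLOW(S): in J->then S S (occurrence 1), S is followed by S with FIRST {epsilon, id, int, print}; in J->then S S (occurrence 1), the suffix after S is nullable, so FOLLOW(S) ⊇ FOLLOW(J) = {id}; in J->then S S (occurrence 2), the suffix after S is empty, so FOLLOW(S) ⊇ FOLLOW(J) = {id}; in D->print J id S, the suffix after S is empty, so FOLLOW(S) ⊇ FOLLOW(D) = {int}. Thus FOLLOW(S) = {$, id, int, print}.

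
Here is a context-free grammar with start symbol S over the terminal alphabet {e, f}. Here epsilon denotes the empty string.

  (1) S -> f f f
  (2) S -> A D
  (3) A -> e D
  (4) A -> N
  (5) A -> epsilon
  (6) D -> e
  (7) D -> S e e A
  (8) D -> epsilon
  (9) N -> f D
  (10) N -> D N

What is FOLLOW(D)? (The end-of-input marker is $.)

FIRST(S): from S->f f f we get {f}; from S->A D we get {epsilon, e, f}. So FIRST(S) = {epsilon, e, f}.
FIRST(D): from D->e we get {e}; from D->S e e A we get {e, f}; from D->epsilon we get {epsilon}. So FIRST(D) = {epsilon, e, f}.
FIRST(N): from N->f D we get {f}; from N->D N we get {e, f}. So FIRST(N) = {e, f}.
FIRST(A): from A->e D we get {e}; from A->N we get {e, f}; from A->epsilon we get {epsilon}. So FIRST(A) = {epsilon, e, f}.
FOLLOW(S) includes $ since S is the start symbol.
FOLLOW(S): in D->S e e A, S is followed by e e A with FIRST {e}. Thus FOLLOW(S) = {$, e}.
FOLLOW(A): in S->A D, A is followed by D with FIRST {epsilon, e, f}; in S->A D, the suffix after A is nullable, so FOLLOW(A) ⊇ FOLLOW(S) = {$, e}; in D->S e e A, the suffix after A is empty, so FOLLOW(A) ⊇ FOLLOW(D) = {$, e, f}. Thus FOLLOW(A) = {$, e, f}.
FOLLOW(N): in A->N, the suffix after N is empty, so FOLLOW(N) ⊇ FOLLOW(A) = {$, e, f}; in N->D N, the suffix after N is empty (adds nothing new). Thus FOLLOW(N) = {$, e, f}.
FOLLOW(D): in S->A D, the suffix after D is empty, so FOLLOW(D) ⊇ FOLLOW(S) = {$, e}; in A->e D, the suffix after D is empty, so FOLLOW(D) ⊇ FOLLOW(A) = {$, e, f}; in N->f D, the suffix after D is empty, so FOLLOW(D) ⊇ FOLLOW(N) = {$, e, f}; in N->D N, D is followed by N with FIRST {e, f}. Thus FOLLOW(D) = {$, e, f}.

{$, e, f}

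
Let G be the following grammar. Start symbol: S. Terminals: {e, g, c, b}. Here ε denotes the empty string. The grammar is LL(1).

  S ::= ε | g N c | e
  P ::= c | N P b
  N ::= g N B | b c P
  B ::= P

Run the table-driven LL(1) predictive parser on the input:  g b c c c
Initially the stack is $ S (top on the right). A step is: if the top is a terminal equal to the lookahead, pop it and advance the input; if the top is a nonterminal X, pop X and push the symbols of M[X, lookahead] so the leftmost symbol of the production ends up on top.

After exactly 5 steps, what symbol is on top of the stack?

P

     Stack      Input        Action
  1  $ S        g b c c c $  expand S ::= g N c
  2  $ c N g    g b c c c $  match g
  3  $ c N      b c c c $    expand N ::= b c P
  4  $ c P c b  b c c c $    match b
  5  $ c P c    c c c $      match c
Stack after step 5: $ c P (top = P).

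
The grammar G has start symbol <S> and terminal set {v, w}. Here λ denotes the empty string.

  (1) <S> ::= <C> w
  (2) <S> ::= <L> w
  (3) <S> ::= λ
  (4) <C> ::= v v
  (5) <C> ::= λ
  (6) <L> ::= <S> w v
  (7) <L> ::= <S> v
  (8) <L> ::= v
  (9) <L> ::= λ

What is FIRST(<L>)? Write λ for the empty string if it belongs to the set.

{λ, v, w}

FIRST(<C>): from <C>::=v v we get {v}; from <C>::=λ we get {λ}. So FIRST(<C>) = {λ, v}.
FIRST(<S>): from <S>::=<C> w we get {v, w}; from <S>::=<L> w we get {v, w}; from <S>::=λ we get {λ}. So FIRST(<S>) = {λ, v, w}.
FIRST(<L>): from <L>::=<S> w v we get {v, w}; from <L>::=<S> v we get {v, w}; from <L>::=v we get {v}; from <L>::=λ we get {λ}. So FIRST(<L>) = {λ, v, w}.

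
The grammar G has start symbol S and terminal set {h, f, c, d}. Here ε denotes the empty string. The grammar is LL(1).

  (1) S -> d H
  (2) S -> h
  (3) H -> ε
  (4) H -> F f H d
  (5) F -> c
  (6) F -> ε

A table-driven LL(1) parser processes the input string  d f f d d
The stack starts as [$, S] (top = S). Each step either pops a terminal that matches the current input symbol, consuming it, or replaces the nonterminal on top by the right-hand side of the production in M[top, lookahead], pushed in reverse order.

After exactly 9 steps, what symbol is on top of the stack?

step 1: stack=$ S  input=d f f d d $  — expand S -> d H
step 2: stack=$ H d  input=d f f d d $  — match d
step 3: stack=$ H  input=f f d d $  — expand H -> F f H d
step 4: stack=$ d H f F  input=f f d d $  — expand F -> ε
step 5: stack=$ d H f  input=f f d d $  — match f
step 6: stack=$ d H  input=f d d $  — expand H -> F f H d
step 7: stack=$ d d H f F  input=f d d $  — expand F -> ε
step 8: stack=$ d d H f  input=f d d $  — match f
step 9: stack=$ d d H  input=d d $  — expand H -> ε
Stack after step 9: $ d d (top = d).

d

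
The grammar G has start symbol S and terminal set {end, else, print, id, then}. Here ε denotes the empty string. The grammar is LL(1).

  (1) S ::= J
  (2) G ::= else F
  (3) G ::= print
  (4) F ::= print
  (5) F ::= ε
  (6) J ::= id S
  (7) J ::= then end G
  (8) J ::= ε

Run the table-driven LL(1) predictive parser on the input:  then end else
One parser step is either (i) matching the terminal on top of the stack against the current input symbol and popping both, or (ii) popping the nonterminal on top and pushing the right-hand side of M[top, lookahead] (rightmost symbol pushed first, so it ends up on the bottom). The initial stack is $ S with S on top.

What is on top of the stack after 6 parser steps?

step 1: stack=$ S  input=then end else $  — expand S ::= J
step 2: stack=$ J  input=then end else $  — expand J ::= then end G
step 3: stack=$ G end then  input=then end else $  — match then
step 4: stack=$ G end  input=end else $  — match end
step 5: stack=$ G  input=else $  — expand G ::= else F
step 6: stack=$ F else  input=else $  — match else
Stack after step 6: $ F (top = F).

F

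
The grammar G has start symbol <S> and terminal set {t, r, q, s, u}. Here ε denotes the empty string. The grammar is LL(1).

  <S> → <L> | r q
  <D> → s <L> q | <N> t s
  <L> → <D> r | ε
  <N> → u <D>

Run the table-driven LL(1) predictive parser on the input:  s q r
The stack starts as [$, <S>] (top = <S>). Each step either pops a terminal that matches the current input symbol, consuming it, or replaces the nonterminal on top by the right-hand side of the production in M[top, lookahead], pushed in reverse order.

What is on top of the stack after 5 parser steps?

q

     Stack        Input    Action
  1  $ <S>        s q r $  expand <S> → <L>
  2  $ <L>        s q r $  expand <L> → <D> r
  3  $ r <D>      s q r $  expand <D> → s <L> q
  4  $ r q <L> s  s q r $  match s
  5  $ r q <L>    q r $    expand <L> → ε
Stack after step 5: $ r q (top = q).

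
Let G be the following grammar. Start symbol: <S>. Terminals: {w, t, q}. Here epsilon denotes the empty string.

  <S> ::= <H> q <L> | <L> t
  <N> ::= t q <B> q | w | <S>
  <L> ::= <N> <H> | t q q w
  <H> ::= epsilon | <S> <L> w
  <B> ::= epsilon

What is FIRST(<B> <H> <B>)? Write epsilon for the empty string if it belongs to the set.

FIRST(<B>): from <B>::=epsilon we get {epsilon}. So FIRST(<B>) = {epsilon}.
FIRST(<S>): from <S>::=<H> q <L> we get {q, t, w}; from <S>::=<L> t we get {q, t, w}. So FIRST(<S>) = {q, t, w}.
FIRST(<N>): from <N>::=t q <B> q we get {t}; from <N>::=w we get {w}; from <N>::=<S> we get {q, t, w}. So FIRST(<N>) = {q, t, w}.
FIRST(<H>): from <H>::=epsilon we get {epsilon}; from <H>::=<S> <L> w we get {q, t, w}. So FIRST(<H>) = {epsilon, q, t, w}.
FIRST(<L>): from <L>::=<N> <H> we get {q, t, w}; from <L>::=t q q w we get {t}. So FIRST(<L>) = {q, t, w}.
FIRST(<B> <H> <B>): take FIRST of each symbol in turn, carrying on past any symbol whose FIRST contains epsilon; result {epsilon, q, t, w}.

{epsilon, q, t, w}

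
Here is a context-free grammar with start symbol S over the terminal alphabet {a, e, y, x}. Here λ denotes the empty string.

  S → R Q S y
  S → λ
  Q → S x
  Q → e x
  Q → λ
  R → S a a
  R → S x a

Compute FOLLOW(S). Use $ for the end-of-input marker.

{$, a, x, y}

FIRST(S): from S→R Q S y we get {a, x}; from S→λ we get {λ}. So FIRST(S) = {λ, a, x}.
FIRST(Q): from Q→S x we get {a, x}; from Q→e x we get {e}; from Q→λ we get {λ}. So FIRST(Q) = {λ, a, e, x}.
FIRST(R): from R→S a a we get {a, x}; from R→S x a we get {a, x}. So FIRST(R) = {a, x}.
FOLLOW(S) includes $ since S is the start symbol.
FOLLOW(S): in S→R Q S y, S is followed by y with FIRST {y}; in Q→S x, S is followed by x with FIRST {x}; in R→S a a, S is followed by a a with FIRST {a}; in R→S x a, S is followed by x a with FIRST {x}. Thus FOLLOW(S) = {$, a, x, y}.
FOLLOW(Q): in S→R Q S y, Q is followed by S y with FIRST {a, x, y}. Thus FOLLOW(Q) = {a, x, y}.
FOLLOW(R): in S→R Q S y, R is followed by Q S y with FIRST {a, e, x, y}. Thus FOLLOW(R) = {a, e, x, y}.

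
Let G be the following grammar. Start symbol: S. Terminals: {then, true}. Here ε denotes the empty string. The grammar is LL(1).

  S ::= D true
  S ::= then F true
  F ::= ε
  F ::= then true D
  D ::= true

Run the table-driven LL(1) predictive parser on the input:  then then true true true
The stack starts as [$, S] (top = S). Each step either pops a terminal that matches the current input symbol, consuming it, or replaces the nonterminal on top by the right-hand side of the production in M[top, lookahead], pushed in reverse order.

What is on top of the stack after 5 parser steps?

step 1: stack=$ S  input=then then true true true $  — expand S ::= then F true
step 2: stack=$ true F then  input=then then true true true $  — match then
step 3: stack=$ true F  input=then true true true $  — expand F ::= then true D
step 4: stack=$ true D true then  input=then true true true $  — match then
step 5: stack=$ true D true  input=true true true $  — match true
Stack after step 5: $ true D (top = D).

D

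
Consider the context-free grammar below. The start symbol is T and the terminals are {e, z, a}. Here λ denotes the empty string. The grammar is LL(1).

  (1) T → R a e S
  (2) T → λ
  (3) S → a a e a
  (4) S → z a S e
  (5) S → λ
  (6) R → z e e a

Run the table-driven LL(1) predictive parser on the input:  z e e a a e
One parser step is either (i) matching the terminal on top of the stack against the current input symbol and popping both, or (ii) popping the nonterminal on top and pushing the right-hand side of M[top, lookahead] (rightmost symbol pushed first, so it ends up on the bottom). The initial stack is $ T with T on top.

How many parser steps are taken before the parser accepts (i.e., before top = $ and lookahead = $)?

9

     Stack            Input          Action
  1  $ T              z e e a a e $  expand T → R a e S
  2  $ S e a R        z e e a a e $  expand R → z e e a
  3  $ S e a a e e z  z e e a a e $  match z
  4  $ S e a a e e    e e a a e $    match e
  5  $ S e a a e      e a a e $      match e
  6  $ S e a a        a a e $        match a
  7  $ S e a          a e $          match a
  8  $ S e            e $            match e
  9  $ S              $              expand S → λ
Accept reached after 9 steps.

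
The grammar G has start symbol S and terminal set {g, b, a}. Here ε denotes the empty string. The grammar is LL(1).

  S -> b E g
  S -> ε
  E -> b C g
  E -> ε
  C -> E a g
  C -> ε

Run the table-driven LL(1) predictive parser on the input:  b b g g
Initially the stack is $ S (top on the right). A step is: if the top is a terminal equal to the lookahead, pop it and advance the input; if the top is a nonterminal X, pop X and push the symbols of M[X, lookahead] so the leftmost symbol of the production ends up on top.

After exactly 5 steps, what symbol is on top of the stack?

     Stack      Input      Action
  1  $ S        b b g g $  expand S -> b E g
  2  $ g E b    b b g g $  match b
  3  $ g E      b g g $    expand E -> b C g
  4  $ g g C b  b g g $    match b
  5  $ g g C    g g $      expand C -> ε
Stack after step 5: $ g g (top = g).

g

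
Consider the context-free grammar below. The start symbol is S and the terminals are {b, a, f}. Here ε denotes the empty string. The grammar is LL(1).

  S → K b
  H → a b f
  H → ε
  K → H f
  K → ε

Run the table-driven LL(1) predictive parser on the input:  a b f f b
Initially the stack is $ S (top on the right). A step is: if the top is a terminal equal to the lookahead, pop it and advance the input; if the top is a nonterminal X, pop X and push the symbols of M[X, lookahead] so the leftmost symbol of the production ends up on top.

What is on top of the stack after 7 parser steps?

b

step 1: stack=$ S  input=a b f f b $  — expand S → K b
step 2: stack=$ b K  input=a b f f b $  — expand K → H f
step 3: stack=$ b f H  input=a b f f b $  — expand H → a b f
step 4: stack=$ b f f b a  input=a b f f b $  — match a
step 5: stack=$ b f f b  input=b f f b $  — match b
step 6: stack=$ b f f  input=f f b $  — match f
step 7: stack=$ b f  input=f b $  — match f
Stack after step 7: $ b (top = b).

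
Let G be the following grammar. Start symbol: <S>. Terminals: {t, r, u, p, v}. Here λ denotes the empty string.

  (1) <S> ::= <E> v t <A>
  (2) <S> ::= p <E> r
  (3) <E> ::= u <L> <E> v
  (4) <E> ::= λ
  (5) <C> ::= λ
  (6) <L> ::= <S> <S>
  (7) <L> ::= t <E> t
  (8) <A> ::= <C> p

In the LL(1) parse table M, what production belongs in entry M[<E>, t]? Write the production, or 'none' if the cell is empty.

<E> ::= λ

FIRST(<E>): from <E>::=u <L> <E> v we get {u}; from <E>::=λ we get {λ}. So FIRST(<E>) = {λ, u}.
FIRST(<C>): from <C>::=λ we get {λ}. So FIRST(<C>) = {λ}.
FIRST(<S>): from <S>::=<E> v t <A> we get {u, v}; from <S>::=p <E> r we get {p}. So FIRST(<S>) = {p, u, v}.
FIRST(<A>): from <A>::=<C> p we get {p}. So FIRST(<A>) = {p}.
FIRST(<L>): from <L>::=<S> <S> we get {p, u, v}; from <L>::=t <E> t we get {t}. So FIRST(<L>) = {p, t, u, v}.
FOLLOW(<S>) includes $ since <S> is the start symbol.
FOLLOW(<E>): in <S>::=<E> v t <A>, <E> is followed by v t <A> with FIRST {v}; in <S>::=p <E> r, <E> is followed by r with FIRST {r}; in <E>::=u <L> <E> v, <E> is followed by v with FIRST {v}; in <L>::=t <E> t, <E> is followed by t with FIRST {t}. Thus FOLLOW(<E>) = {r, t, v}.
For <E> ::= u <L> <E> v: FIRST(u <L> <E> v) = {u}, so it goes in M[<E>, t] for t ∈ {u}.
For <E> ::= λ: FIRST(λ) = {λ}, so it goes in M[<E>, t] for t ∈ {}; since λ ∈ FIRST, also for every t ∈ FOLLOW(<E>) = {r, t, v}.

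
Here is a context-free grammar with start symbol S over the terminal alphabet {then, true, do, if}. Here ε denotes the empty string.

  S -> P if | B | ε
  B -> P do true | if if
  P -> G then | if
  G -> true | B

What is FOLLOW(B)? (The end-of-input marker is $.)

FIRST(S) = {ε, if, true}  (via P if, B)
FIRST(B) = {if, true}  (via P do true)
FIRST(G) = {if, true}  (via B)
FIRST(P) = {if, true}  (via G then)
FOLLOW(S) includes $ since S is the start symbol.
FOLLOW(S): S appears on no right-hand side. Thus FOLLOW(S) = {$}.
FOLLOW(P): in S->P if, P is followed by if with FIRST {if}; in B->P do true, P is followed by do true with FIRST {do}. Thus FOLLOW(P) = {do, if}.
FOLLOW(G): in P->G then, G is followed by then with FIRST {then}. Thus FOLLOW(G) = {then}.
FOLLOW(B): in S->B, the suffix after B is empty, so FOLLOW(B) ⊇ FOLLOW(S) = {$}; in G->B, the suffix after B is empty, so FOLLOW(B) ⊇ FOLLOW(G) = {then}. Thus FOLLOW(B) = {$, then}.

{$, then}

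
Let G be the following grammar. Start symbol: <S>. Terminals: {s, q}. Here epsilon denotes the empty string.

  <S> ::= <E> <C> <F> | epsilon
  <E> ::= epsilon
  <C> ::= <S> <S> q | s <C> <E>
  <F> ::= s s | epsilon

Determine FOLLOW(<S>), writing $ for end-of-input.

{$, q, s}

FIRST(<E>) = {epsilon}
FIRST(<F>) = {epsilon, s}
FIRST(<S>) = {epsilon, q, s}  (via <E> <C> <F>)
FIRST(<C>) = {q, s}  (via <S> <S> q)
FOLLOW(<S>) includes $ since <S> is the start symbol.
FOLLOW(<S>): in <C>::=<S> <S> q (occurrence 1), <S> is followed by <S> q with FIRST {q, s}; in <C>::=<S> <S> q (occurrence 2), <S> is followed by q with FIRST {q}. Thus FOLLOW(<S>) = {$, q, s}.
FOLLOW(<C>): in <S>::=<E> <C> <F>, <C> is followed by <F> with FIRST {epsilon, s}; in <S>::=<E> <C> <F>, the suffix after <C> is nullable, so FOLLOW(<C>) ⊇ FOLLOW(<S>) = {$, q, s}; in <C>::=s <C> <E>, <C> is followed by <E> with FIRST {epsilon}; in <C>::=s <C> <E>, the suffix after <C> is nullable (adds nothing new). Thus FOLLOW(<C>) = {$, q, s}.
FOLLOW(<E>): in <S>::=<E> <C> <F>, <E> is followed by <C> <F> with FIRST {q, s}; in <C>::=s <C> <E>, the suffix after <E> is empty, so FOLLOW(<E>) ⊇ FOLLOW(<C>) = {$, q, s}. Thus FOLLOW(<E>) = {$, q, s}.
FOLLOW(<F>): in <S>::=<E> <C> <F>, the suffix after <F> is empty, so FOLLOW(<F>) ⊇ FOLLOW(<S>) = {$, q, s}. Thus FOLLOW(<F>) = {$, q, s}.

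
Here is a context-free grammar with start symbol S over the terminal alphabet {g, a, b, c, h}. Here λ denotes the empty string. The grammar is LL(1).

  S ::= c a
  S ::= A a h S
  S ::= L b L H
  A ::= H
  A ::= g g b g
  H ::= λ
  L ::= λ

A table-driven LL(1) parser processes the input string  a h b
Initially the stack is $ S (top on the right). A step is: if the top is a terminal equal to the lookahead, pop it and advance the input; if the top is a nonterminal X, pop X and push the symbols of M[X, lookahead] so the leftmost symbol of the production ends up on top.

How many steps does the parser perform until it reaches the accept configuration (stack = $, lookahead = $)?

step 1: stack=$ S  input=a h b $  — expand S ::= A a h S
step 2: stack=$ S h a A  input=a h b $  — expand A ::= H
step 3: stack=$ S h a H  input=a h b $  — expand H ::= λ
step 4: stack=$ S h a  input=a h b $  — match a
step 5: stack=$ S h  input=h b $  — match h
step 6: stack=$ S  input=b $  — expand S ::= L b L H
step 7: stack=$ H L b L  input=b $  — expand L ::= λ
step 8: stack=$ H L b  input=b $  — match b
step 9: stack=$ H L  input=$  — expand L ::= λ
step 10: stack=$ H  input=$  — expand H ::= λ
Accept reached after 10 steps.

10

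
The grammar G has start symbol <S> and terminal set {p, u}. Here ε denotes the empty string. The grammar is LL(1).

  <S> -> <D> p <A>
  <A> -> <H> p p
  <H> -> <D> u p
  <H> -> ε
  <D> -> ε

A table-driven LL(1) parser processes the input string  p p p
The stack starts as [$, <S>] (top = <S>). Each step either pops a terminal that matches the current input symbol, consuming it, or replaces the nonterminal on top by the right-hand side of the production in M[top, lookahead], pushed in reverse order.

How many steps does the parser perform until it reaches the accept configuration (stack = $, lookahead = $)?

step 1: stack=$ <S>  input=p p p $  — expand <S> -> <D> p <A>
step 2: stack=$ <A> p <D>  input=p p p $  — expand <D> -> ε
step 3: stack=$ <A> p  input=p p p $  — match p
step 4: stack=$ <A>  input=p p $  — expand <A> -> <H> p p
step 5: stack=$ p p <H>  input=p p $  — expand <H> -> ε
step 6: stack=$ p p  input=p p $  — match p
step 7: stack=$ p  input=p $  — match p
Accept reached after 7 steps.

7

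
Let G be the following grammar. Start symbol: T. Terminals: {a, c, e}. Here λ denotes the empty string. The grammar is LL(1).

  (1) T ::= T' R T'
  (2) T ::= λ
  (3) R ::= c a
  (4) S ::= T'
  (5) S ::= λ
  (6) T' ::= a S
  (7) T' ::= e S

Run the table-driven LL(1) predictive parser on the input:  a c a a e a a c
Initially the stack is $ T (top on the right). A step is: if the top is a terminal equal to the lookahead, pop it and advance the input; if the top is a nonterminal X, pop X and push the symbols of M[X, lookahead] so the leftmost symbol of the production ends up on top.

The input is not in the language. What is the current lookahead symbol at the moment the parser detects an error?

      Stack       Input              Action
   1  $ T         a c a a e a a c $  expand T ::= T' R T'
   2  $ T' R T'   a c a a e a a c $  expand T' ::= a S
   3  $ T' R S a  a c a a e a a c $  match a
   4  $ T' R S    c a a e a a c $    expand S ::= λ
   5  $ T' R      c a a e a a c $    expand R ::= c a
   6  $ T' a c    c a a e a a c $    match c
   7  $ T' a      a a e a a c $      match a
   8  $ T'        a e a a c $        expand T' ::= a S
   9  $ S a       a e a a c $        match a
  10  $ S         e a a c $          expand S ::= T'
  11  $ T'        e a a c $          expand T' ::= e S
  12  $ S e       e a a c $          match e
  13  $ S         a a c $            expand S ::= T'
  14  $ T'        a a c $            expand T' ::= a S
  15  $ S a       a a c $            match a
  16  $ S         a c $              expand S ::= T'
  17  $ T'        a c $              expand T' ::= a S
  18  $ S a       a c $              match a
  19  $ S         c $                expand S ::= λ
  20  $           c $                error: stack empty but input remains

c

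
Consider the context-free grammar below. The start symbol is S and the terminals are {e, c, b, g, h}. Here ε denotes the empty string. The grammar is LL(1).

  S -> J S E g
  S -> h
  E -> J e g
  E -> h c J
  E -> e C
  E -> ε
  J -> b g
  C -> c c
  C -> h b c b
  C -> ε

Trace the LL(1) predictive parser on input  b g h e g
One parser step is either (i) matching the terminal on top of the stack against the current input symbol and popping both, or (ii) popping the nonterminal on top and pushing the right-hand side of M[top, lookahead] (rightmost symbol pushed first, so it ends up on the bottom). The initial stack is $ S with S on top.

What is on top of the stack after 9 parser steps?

     Stack        Input        Action
  1  $ S          b g h e g $  expand S -> J S E g
  2  $ g E S J    b g h e g $  expand J -> b g
  3  $ g E S g b  b g h e g $  match b
  4  $ g E S g    g h e g $    match g
  5  $ g E S      h e g $      expand S -> h
  6  $ g E h      h e g $      match h
  7  $ g E        e g $        expand E -> e C
  8  $ g C e      e g $        match e
  9  $ g C        g $          expand C -> ε
Stack after step 9: $ g (top = g).

g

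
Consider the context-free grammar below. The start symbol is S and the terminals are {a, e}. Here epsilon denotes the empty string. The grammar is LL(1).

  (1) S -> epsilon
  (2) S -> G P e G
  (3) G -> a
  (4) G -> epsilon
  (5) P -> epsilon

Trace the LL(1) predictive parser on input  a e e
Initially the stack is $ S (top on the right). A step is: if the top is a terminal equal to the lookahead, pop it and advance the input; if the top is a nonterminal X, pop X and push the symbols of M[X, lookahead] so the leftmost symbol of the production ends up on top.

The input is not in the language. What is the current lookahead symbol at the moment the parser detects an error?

e

     Stack      Input    Action
  1  $ S        a e e $  expand S -> G P e G
  2  $ G e P G  a e e $  expand G -> a
  3  $ G e P a  a e e $  match a
  4  $ G e P    e e $    expand P -> epsilon
  5  $ G e      e e $    match e
  6  $ G        e $      expand G -> epsilon
  7  $          e $      error: stack empty but input remains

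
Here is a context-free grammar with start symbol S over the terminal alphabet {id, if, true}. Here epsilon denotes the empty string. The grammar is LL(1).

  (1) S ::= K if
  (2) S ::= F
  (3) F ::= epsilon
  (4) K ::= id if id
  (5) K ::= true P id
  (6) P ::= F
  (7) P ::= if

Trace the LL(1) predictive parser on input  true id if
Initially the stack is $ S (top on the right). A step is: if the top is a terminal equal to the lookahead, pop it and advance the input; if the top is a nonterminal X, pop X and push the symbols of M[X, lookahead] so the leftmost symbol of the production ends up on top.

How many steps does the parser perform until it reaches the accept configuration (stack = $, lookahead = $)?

7

     Stack           Input         Action
  1  $ S             true id if $  expand S ::= K if
  2  $ if K          true id if $  expand K ::= true P id
  3  $ if id P true  true id if $  match true
  4  $ if id P       id if $       expand P ::= F
  5  $ if id F       id if $       expand F ::= epsilon
  6  $ if id         id if $       match id
  7  $ if            if $          match if
Accept reached after 7 steps.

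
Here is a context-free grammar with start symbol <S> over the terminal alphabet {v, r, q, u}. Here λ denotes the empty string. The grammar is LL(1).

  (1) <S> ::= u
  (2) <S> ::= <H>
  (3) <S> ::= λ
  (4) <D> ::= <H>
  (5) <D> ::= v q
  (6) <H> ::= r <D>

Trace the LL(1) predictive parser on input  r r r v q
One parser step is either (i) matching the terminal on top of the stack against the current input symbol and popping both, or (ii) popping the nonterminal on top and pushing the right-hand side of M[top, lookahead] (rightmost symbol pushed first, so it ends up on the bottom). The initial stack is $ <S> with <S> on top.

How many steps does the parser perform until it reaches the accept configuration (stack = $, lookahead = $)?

12

      Stack    Input        Action
   1  $ <S>    r r r v q $  expand <S> ::= <H>
   2  $ <H>    r r r v q $  expand <H> ::= r <D>
   3  $ <D> r  r r r v q $  match r
   4  $ <D>    r r v q $    expand <D> ::= <H>
   5  $ <H>    r r v q $    expand <H> ::= r <D>
   6  $ <D> r  r r v q $    match r
   7  $ <D>    r v q $      expand <D> ::= <H>
   8  $ <H>    r v q $      expand <H> ::= r <D>
   9  $ <D> r  r v q $      match r
  10  $ <D>    v q $        expand <D> ::= v q
  11  $ q v    v q $        match v
  12  $ q      q $          match q
Accept reached after 12 steps.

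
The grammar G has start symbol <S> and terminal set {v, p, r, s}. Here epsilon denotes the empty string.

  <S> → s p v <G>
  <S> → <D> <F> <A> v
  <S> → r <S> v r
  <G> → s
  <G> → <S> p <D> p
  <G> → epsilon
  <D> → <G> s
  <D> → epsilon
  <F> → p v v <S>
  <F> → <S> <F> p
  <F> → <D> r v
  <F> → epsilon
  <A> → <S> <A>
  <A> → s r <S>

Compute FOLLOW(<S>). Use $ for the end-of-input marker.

{$, p, r, s, v}

FIRST(<S>) = {p, r, s}  (via <D> <F> <A> v)
FIRST(<G>) = {epsilon, p, r, s}  (via <S> p <D> p)
FIRST(<A>) = {p, r, s}  (via <S> <A>)
FIRST(<D>) = {epsilon, p, r, s}  (via <G> s)
FIRST(<F>) = {epsilon, p, r, s}  (via <S> <F> p, <D> r v)
FOLLOW(<S>) includes $ since <S> is the start symbol.
FOLLOW(<D>): in <S>→<D> <F> <A> v, <D> is followed by <F> <A> v with FIRST {p, r, s}; in <G>→<S> p <D> p, <D> is followed by p with FIRST {p}; in <F>→<D> r v, <D> is followed by r v with FIRST {r}. Thus FOLLOW(<D>) = {p, r, s}.
FOLLOW(<F>): in <S>→<D> <F> <A> v, <F> is followed by <A> v with FIRST {p, r, s}; in <F>→<S> <F> p, <F> is followed by p with FIRST {p}. Thus FOLLOW(<F>) = {p, r, s}.
FOLLOW(<A>): in <S>→<D> <F> <A> v, <A> is followed by v with FIRST {v}; in <A>→<S> <A>, the suffix after <A> is empty (adds nothing new). Thus FOLLOW(<A>) = {v}.
FOLLOW(<S>): in <S>→r <S> v r, <S> is followed by v r with FIRST {v}; in <G>→<S> p <D> p, <S> is followed by p <D> p with FIRST {p}; in <F>→p v v <S>, the suffix after <S> is empty, so FOLLOW(<S>) ⊇ FOLLOW(<F>) = {p, r, s}; in <F>→<S> <F> p, <S> is followed by <F> p with FIRST {p, r, s}; in <A>→<S> <A>, <S> is followed by <A> with FIRST {p, r, s}; in <A>→s r <S>, the suffix after <S> is empty, so FOLLOW(<S>) ⊇ FOLLOW(<A>) = {v}. Thus FOLLOW(<S>) = {$, p, r, s, v}.
FOLLOW(<G>): in <S>→s p v <G>, the suffix after <G> is empty, so FOLLOW(<G>) ⊇ FOLLOW(<S>) = {$, p, r, s, v}; in <D>→<G> s, <G> is followed by s with FIRST {s}. Thus FOLLOW(<G>) = {$, p, r, s, v}.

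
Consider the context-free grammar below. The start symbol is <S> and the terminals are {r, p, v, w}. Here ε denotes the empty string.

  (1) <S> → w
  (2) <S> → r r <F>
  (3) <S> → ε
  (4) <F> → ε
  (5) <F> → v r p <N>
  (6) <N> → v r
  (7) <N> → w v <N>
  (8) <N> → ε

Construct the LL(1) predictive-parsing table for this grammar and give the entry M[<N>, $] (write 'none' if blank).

<N> → ε

FIRST(<S>) = {ε, r, w}
FIRST(<F>) = {ε, v}
FIRST(<N>) = {ε, v, w}
FOLLOW(<S>) includes $ since <S> is the start symbol.
FOLLOW(<F>): in <S>→r r <F>, the suffix after <F> is empty, so FOLLOW(<F>) ⊇ FOLLOW(<S>) = {$}. Thus FOLLOW(<F>) = {$}.
FOLLOW(<N>): in <F>→v r p <N>, the suffix after <N> is empty, so FOLLOW(<N>) ⊇ FOLLOW(<F>) = {$}; in <N>→w v <N>, the suffix after <N> is empty (adds nothing new). Thus FOLLOW(<N>) = {$}.
For <N> → v r: FIRST(v r) = {v}, so it goes in M[<N>, t] for t ∈ {v}.
For <N> → w v <N>: FIRST(w v <N>) = {w}, so it goes in M[<N>, t] for t ∈ {w}.
For <N> → ε: FIRST(ε) = {ε}, so it goes in M[<N>, t] for t ∈ {}; since ε ∈ FIRST, also for every t ∈ FOLLOW(<N>) = {$}.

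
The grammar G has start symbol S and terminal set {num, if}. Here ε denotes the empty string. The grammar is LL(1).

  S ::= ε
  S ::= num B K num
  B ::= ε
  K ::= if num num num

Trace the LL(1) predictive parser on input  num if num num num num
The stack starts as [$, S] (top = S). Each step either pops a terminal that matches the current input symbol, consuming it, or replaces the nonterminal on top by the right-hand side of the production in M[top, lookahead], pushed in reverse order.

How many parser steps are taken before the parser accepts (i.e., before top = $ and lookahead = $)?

9

step 1: stack=$ S  input=num if num num num num $  — expand S ::= num B K num
step 2: stack=$ num K B num  input=num if num num num num $  — match num
step 3: stack=$ num K B  input=if num num num num $  — expand B ::= ε
step 4: stack=$ num K  input=if num num num num $  — expand K ::= if num num num
step 5: stack=$ num num num num if  input=if num num num num $  — match if
step 6: stack=$ num num num num  input=num num num num $  — match num
step 7: stack=$ num num num  input=num num num $  — match num
step 8: stack=$ num num  input=num num $  — match num
step 9: stack=$ num  input=num $  — match num
Accept reached after 9 steps.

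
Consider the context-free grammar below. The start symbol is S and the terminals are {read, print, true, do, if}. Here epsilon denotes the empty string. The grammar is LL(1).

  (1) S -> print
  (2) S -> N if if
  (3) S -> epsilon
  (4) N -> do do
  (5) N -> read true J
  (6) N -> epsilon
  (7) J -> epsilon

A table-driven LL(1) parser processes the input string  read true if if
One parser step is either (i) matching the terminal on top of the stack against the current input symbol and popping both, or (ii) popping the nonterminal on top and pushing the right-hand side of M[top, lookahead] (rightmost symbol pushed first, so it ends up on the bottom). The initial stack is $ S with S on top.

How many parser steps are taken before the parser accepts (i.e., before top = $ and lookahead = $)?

     Stack                Input              Action
  1  $ S                  read true if if $  expand S -> N if if
  2  $ if if N            read true if if $  expand N -> read true J
  3  $ if if J true read  read true if if $  match read
  4  $ if if J true       true if if $       match true
  5  $ if if J            if if $            expand J -> epsilon
  6  $ if if              if if $            match if
  7  $ if                 if $               match if
Accept reached after 7 steps.

7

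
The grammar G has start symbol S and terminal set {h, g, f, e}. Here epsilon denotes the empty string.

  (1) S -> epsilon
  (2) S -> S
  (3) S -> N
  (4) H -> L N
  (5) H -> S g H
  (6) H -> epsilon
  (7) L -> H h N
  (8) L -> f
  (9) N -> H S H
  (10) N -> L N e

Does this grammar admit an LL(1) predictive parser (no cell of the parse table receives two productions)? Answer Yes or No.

No

FIRST(S) = {epsilon, f, g, h}
FIRST(H) = {epsilon, f, g, h}
FIRST(L) = {f, g, h}
FIRST(N) = {epsilon, f, g, h}
FOLLOW(S) = {$, e, f, g, h}
FOLLOW(H) = {$, e, f, g, h}
FOLLOW(L) = {$, e, f, g, h}
FOLLOW(N) = {$, e, f, g, h}
Cell M[H, f] receives both H -> L N and H -> S g H and H -> epsilon — the grammar is not LL(1).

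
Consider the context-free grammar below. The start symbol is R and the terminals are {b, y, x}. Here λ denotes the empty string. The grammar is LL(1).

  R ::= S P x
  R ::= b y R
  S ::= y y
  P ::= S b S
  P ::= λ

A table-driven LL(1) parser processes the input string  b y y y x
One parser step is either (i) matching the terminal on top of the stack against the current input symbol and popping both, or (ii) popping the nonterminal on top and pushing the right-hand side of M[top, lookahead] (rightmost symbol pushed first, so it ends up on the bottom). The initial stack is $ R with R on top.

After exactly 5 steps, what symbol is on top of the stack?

step 1: stack=$ R  input=b y y y x $  — expand R ::= b y R
step 2: stack=$ R y b  input=b y y y x $  — match b
step 3: stack=$ R y  input=y y y x $  — match y
step 4: stack=$ R  input=y y x $  — expand R ::= S P x
step 5: stack=$ x P S  input=y y x $  — expand S ::= y y
Stack after step 5: $ x P y y (top = y).

y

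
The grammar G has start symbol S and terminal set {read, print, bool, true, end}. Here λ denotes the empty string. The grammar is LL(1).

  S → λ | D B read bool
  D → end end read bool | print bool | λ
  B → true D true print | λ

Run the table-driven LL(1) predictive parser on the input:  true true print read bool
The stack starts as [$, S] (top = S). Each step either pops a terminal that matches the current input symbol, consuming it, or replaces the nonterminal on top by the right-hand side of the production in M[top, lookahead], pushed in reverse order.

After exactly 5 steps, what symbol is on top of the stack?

step 1: stack=$ S  input=true true print read bool $  — expand S → D B read bool
step 2: stack=$ bool read B D  input=true true print read bool $  — expand D → λ
step 3: stack=$ bool read B  input=true true print read bool $  — expand B → true D true print
step 4: stack=$ bool read print true D true  input=true true print read bool $  — match true
step 5: stack=$ bool read print true D  input=true print read bool $  — expand D → λ
Stack after step 5: $ bool read print true (top = true).

true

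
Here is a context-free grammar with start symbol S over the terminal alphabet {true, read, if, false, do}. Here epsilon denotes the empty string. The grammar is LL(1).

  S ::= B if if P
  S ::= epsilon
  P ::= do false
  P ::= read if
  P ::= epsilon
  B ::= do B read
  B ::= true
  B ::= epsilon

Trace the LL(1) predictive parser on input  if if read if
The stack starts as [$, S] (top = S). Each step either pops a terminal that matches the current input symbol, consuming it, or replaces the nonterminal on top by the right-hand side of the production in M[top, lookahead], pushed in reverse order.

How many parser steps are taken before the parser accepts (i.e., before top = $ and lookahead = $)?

step 1: stack=$ S  input=if if read if $  — expand S ::= B if if P
step 2: stack=$ P if if B  input=if if read if $  — expand B ::= epsilon
step 3: stack=$ P if if  input=if if read if $  — match if
step 4: stack=$ P if  input=if read if $  — match if
step 5: stack=$ P  input=read if $  — expand P ::= read if
step 6: stack=$ if read  input=read if $  — match read
step 7: stack=$ if  input=if $  — match if
Accept reached after 7 steps.

7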